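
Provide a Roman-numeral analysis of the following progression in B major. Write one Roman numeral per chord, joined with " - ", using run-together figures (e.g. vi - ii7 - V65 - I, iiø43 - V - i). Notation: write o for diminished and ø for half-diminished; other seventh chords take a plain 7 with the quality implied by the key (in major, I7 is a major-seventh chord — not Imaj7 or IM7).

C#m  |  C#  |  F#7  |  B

C#m: root C# is the supertonic; minor triad there is ii.
C#: chromatic; C# is V of V, so V/V.
F#7: root F# is the dominant; dominant seventh chord there is V7.
B has root B, degree 1 in B major, so I.

ii - V/V - V7 - I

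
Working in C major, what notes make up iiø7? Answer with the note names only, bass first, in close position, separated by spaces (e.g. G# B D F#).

Scale degree 2 in C major is D; here the chord built on it is altered to a half-diminished seventh chord. iiø7 is the half-diminished supertonic seventh, borrowed from the parallel minor.
So the chord is D-F-Ab-C, a half-diminished seventh chord.

D F Ab C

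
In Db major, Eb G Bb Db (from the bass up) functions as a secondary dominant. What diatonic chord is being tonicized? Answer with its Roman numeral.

V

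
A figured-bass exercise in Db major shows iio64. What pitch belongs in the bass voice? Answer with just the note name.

Bbb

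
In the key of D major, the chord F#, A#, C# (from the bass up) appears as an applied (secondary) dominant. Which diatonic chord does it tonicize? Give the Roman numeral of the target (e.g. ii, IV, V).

The chord is a major triad on F#.
A dominant resolves down a perfect fifth: F# → B. In D major, B is scale degree 6, i.e. vi.

vi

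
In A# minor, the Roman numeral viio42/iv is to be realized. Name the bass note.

B

The applied chord viio42/iv is rooted on C##: C##-E#-G#-B.
The figure 42 means third inversion — the seventh is in the bass.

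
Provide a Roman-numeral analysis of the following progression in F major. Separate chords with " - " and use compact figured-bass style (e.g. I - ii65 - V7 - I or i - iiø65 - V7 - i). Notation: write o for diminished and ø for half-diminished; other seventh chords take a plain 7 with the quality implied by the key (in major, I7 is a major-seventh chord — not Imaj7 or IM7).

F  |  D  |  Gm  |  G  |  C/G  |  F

F has root F, degree 1 in F major, so I.
D: chromatic; D is V of ii, so V/ii.
Gm: minor triad on G = scale degree 2 → ii.
G: a major triad on G, the applied dominant of V → V/V.
C/G has root C, degree 5 in F major, so V64.
F: major triad on F = scale degree 1 → I.

I - V/ii - ii - V/V - V64 - I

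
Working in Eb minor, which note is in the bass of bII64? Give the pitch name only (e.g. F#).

Cb

bII in Eb minor has root Fb; the chord is Fb-Ab-Cb.
The figure 64 means second inversion — the fifth is in the bass.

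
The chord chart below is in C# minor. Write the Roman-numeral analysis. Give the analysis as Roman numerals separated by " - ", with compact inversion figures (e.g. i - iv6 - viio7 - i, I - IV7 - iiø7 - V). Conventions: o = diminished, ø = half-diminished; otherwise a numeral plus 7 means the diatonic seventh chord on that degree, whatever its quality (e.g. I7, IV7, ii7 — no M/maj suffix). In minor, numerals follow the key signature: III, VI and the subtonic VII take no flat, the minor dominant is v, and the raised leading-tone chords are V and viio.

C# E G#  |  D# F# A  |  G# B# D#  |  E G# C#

C#-E-G#: root C# is the tonic; minor triad there is i.
D#-F#-A: root D# is the supertonic; diminished triad there is iio.
G#-B#-D#: major triad on G# = scale degree 5 → V.
E-G#-C#: root C# is the tonic; minor triad there is i6.

i - iio - V - i6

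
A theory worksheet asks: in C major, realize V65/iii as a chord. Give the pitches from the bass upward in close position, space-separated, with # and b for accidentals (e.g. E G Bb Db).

V65/iii is a secondary dominant — the dominant seventh of iii. iii in C major is E, so the applied chord's root is B, a perfect fifth above.
Building a dominant seventh chord on B gives B-D#-F#-A.
With the 65 figure the chord is in first inversion; from the bass D# upward in close position it reads D#-F#-A-B.

D# F# A B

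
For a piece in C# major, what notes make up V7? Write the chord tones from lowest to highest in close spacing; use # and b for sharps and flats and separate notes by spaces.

In C# major, the fifth degree is G#, and the diatonic chord built there is a dominant seventh chord.
That chord is spelled G#-B#-D#-F#.

G# B# D# F#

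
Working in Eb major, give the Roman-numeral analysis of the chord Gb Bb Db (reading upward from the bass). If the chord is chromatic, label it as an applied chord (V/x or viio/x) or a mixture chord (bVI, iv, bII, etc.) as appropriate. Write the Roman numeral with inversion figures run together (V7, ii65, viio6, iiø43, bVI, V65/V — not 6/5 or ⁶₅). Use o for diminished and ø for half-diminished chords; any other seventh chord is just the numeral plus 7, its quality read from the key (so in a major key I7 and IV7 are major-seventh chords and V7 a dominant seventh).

The pitches Gb-Bb-Db form a major triad rooted on Gb.
Gb is the lowered third degree of Eb major (diatonic 3 would be G). This is a major triad on the lowered third degree, borrowed from the parallel minor.

bIII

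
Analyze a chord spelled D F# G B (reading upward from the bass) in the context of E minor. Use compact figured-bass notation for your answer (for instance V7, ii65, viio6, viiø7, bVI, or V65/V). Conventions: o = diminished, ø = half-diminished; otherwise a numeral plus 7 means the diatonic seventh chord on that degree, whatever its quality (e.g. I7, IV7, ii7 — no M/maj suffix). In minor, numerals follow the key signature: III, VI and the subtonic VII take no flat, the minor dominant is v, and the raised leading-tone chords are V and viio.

Stacked in thirds the chord is G-B-D-F#: a major seventh chord on G.
G is scale degree 3 in E minor, and a major seventh chord on that degree is written III7.
With D in the bass the chord is in second inversion, so the figured bass is 43.

III43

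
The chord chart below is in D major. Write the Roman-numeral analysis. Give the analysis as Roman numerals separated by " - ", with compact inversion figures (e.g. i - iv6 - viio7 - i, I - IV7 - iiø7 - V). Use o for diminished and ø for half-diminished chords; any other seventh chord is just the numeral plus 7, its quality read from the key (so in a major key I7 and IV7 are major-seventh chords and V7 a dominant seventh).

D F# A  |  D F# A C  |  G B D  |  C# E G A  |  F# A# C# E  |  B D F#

D-F#-A: major triad on D = scale degree 1 → I.
D-F#-A-C: chromatic; D is V of IV, so V7/IV.
G-B-D: major triad on G = scale degree 4 → IV.
C#-E-G-A: root A is the dominant; dominant seventh chord there is V65.
F#-A#-C#-E is the secondary dominant of vi (dominant seventh chord on F#): V7/vi.
B-D-F#: minor triad on B = scale degree 6 → vi.

I - V7/IV - IV - V65 - V7/vi - vi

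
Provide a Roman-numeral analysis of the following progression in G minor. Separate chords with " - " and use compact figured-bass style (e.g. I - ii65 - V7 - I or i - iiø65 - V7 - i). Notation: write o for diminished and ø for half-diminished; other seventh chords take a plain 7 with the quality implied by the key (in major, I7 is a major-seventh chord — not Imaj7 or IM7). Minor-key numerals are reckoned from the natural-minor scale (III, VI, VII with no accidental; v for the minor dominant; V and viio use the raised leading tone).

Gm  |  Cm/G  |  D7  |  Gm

Gm: minor triad on G = scale degree 1 → i.
Cm/G: minor triad on C = scale degree 4 → iv64.
D7: root D is the dominant; dominant seventh chord there is V7.
Gm: root G is the tonic; minor triad there is i.

i - iv64 - V7 - i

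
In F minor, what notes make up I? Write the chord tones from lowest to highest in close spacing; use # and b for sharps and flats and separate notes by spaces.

F A C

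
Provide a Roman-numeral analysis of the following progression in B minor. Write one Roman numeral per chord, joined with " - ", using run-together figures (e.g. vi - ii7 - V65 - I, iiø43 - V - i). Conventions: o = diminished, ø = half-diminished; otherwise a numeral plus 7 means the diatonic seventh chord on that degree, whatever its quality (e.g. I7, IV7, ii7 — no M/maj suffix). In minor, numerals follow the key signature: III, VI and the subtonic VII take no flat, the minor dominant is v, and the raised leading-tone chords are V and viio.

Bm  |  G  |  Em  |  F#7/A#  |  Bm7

i - VI - iv - V65 - i7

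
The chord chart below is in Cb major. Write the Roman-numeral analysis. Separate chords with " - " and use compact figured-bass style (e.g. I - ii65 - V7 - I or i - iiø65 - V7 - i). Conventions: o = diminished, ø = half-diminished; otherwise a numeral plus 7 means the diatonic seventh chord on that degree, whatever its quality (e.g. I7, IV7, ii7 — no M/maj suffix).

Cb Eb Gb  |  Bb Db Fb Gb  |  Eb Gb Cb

I - V65 - I6

Cb-Eb-Gb has root Cb, degree 1 in Cb major, so I.
Bb-Db-Fb-Gb has root Gb, degree 5 in Cb major, so V65.
Eb-Gb-Cb: major triad on Cb = scale degree 1 → I6.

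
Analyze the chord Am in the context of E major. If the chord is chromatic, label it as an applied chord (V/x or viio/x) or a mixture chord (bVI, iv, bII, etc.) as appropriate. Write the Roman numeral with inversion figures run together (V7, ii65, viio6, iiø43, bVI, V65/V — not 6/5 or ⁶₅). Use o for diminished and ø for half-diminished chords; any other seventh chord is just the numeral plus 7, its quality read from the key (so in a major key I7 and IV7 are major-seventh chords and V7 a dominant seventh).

iv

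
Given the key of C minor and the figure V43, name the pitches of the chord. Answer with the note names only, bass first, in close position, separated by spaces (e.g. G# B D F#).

D F G B

In C minor, the dominant is G. The dominant is major (leading tone raised), so V is a dominant seventh chord.
Stacking thirds from G gives G-B-D-F.
With the 43 figure the chord is in second inversion; from the bass D upward in close position it reads D-F-G-B.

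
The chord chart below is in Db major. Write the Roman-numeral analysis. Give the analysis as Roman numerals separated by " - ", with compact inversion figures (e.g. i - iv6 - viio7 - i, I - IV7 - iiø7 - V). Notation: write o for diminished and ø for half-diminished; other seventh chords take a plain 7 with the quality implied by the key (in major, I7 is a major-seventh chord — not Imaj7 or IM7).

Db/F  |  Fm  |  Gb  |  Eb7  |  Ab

I6 - iii - IV - V7/V - V

Db/F: root Db is the tonic; major triad there is I6.
Fm: minor triad on F = scale degree 3 → iii.
Gb: root Gb is the subdominant; major triad there is IV.
Eb7: chromatic; Eb is V of V, so V7/V.
Ab has root Ab, degree 5 in Db major, so V.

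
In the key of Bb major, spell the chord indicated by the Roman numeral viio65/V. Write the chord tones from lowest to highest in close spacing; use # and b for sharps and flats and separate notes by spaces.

G Bb Db E

viio65/V is a secondary leading-tone chord. The target V is F in Bb major; the applied chord is rooted a semitone below, on E.
Building a fully diminished seventh chord on E gives E-G-Bb-Db.
The figured bass 65 indicates first inversion, placing the third (G) in the bass: G-Bb-Db-E.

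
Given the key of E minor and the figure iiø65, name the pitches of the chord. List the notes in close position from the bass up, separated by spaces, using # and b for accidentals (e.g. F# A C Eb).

In E minor, the supertonic is F#, and the diatonic chord built there is a half-diminished seventh chord.
That chord is spelled F#-A-C-E.
The figured bass 65 indicates first inversion, placing the third (A) in the bass: A-C-E-F#.

A C E F#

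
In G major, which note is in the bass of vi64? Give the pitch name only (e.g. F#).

B

vi in G major has root E; the chord is E-G-B.
The figure 64 means second inversion — the fifth is in the bass.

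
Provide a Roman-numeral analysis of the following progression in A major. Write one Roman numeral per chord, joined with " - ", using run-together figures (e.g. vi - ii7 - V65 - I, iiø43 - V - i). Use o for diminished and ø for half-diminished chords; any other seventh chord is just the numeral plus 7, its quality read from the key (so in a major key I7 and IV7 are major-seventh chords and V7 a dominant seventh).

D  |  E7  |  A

D has root D, degree 4 in A major, so IV.
E7 has root E, degree 5 in A major, so V7.
A has root A, degree 1 in A major, so I.

IV - V7 - I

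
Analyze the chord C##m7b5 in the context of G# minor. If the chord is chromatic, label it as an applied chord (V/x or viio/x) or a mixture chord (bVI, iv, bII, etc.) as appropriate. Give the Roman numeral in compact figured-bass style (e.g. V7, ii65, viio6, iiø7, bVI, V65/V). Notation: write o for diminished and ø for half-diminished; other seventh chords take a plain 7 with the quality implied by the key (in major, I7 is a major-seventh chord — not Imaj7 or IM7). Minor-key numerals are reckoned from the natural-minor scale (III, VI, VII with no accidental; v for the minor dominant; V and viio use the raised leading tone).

Stacked in thirds the chord is C##-E#-G#-B#: a half-diminished seventh chord on C##.
C## sits a half step below D# (V in G# minor); a diminished chord there is the applied leading-tone chord of V.

viiø7/V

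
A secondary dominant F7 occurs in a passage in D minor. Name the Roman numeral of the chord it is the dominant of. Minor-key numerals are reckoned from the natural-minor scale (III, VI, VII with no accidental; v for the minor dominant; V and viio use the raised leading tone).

The chord is a dominant seventh chord on F.
A dominant resolves down a perfect fifth: F → Bb. In D minor, Bb is scale degree 6, i.e. VI.

VI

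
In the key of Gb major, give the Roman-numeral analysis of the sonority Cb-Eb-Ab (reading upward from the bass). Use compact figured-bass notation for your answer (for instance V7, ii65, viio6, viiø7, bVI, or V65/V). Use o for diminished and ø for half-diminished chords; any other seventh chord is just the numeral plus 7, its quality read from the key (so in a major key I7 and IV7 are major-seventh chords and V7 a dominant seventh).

ii6

Stacked in thirds the chord is Ab-Cb-Eb: a minor triad on Ab.
In Gb major, Ab is the supertonic; the diatonic minor triad there is ii.
With Cb in the bass the chord is in first inversion, so the figured bass is 6.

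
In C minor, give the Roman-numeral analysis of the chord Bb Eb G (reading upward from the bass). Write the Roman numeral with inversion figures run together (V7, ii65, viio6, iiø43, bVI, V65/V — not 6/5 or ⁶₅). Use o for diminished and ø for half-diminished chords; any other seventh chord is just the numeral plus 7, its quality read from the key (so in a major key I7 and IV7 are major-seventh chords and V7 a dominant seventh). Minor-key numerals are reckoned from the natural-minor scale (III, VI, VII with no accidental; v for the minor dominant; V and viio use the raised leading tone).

III64

The pitches Eb-G-Bb form a major triad rooted on Eb.
In C minor, Eb is the mediant; the diatonic major triad there is III.
With Bb in the bass the chord is in second inversion, so the figured bass is 64.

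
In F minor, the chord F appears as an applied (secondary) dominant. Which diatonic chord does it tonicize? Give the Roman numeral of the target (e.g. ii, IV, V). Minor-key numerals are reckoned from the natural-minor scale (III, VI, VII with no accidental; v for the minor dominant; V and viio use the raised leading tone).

The chord is a major triad on F.
A dominant resolves down a perfect fifth: F → Bb. In F minor, Bb is scale degree 4, i.e. iv.

iv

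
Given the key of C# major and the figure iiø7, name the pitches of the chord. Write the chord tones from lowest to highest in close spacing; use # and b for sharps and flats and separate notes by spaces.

Scale degree 2 in C# major is D#; here the chord built on it is altered to a half-diminished seventh chord. iiø7 is the half-diminished supertonic seventh, borrowed from the parallel minor.
So the chord is D#-F#-A-C#.

D# F# A C#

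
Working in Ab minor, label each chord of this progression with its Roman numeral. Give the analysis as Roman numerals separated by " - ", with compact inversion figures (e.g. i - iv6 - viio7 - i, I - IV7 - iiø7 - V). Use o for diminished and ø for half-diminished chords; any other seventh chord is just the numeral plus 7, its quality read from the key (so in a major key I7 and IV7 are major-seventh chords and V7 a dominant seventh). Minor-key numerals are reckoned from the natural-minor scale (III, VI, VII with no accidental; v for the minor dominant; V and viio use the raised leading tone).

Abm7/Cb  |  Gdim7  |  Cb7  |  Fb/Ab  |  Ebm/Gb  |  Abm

i65 - viio7 - V7/VI - VI6 - v6 - i

Abm7/Cb has root Ab, degree 1 in Ab minor, so i65.
Gdim7: root G is the leading tone; fully diminished seventh chord there is viio7.
Cb7: chromatic; Cb is V of VI, so V7/VI.
Fb/Ab: major triad on Fb = scale degree 6 → VI6.
Ebm/Gb: minor triad on Eb = scale degree 5 → v6.
Abm: root Ab is the tonic; minor triad there is i.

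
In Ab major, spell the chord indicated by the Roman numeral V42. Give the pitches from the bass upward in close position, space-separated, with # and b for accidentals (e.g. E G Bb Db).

Db Eb G Bb

In Ab major, the fifth degree is Eb, and the diatonic chord built there is a dominant seventh chord.
Stacking thirds from Eb gives Eb-G-Bb-Db.
With the 42 figure the chord is in third inversion; from the bass Db upward in close position it reads Db-Eb-G-Bb.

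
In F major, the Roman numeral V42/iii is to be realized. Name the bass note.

The applied chord V42/iii is rooted on E: E-G#-B-D.
The figure 42 means third inversion — the seventh is in the bass.

D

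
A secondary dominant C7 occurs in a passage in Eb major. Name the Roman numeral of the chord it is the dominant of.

ii

The chord is a dominant seventh chord on C.
A dominant resolves down a perfect fifth: C → F. In Eb major, F is scale degree 2, i.e. ii.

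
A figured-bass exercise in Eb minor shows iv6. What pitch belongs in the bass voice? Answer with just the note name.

Cb

iv in Eb minor has root Ab; the chord is Ab-Cb-Eb.
The figure 6 means first inversion — the third is in the bass.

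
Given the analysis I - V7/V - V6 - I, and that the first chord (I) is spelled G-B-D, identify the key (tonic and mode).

The anchor chord is a major triad on G, labeled I.
If G is scale degree 1 and the mode makes that degree carry a major triad, the tonic is G and the mode is major.

G major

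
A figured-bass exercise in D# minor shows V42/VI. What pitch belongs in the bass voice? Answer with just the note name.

E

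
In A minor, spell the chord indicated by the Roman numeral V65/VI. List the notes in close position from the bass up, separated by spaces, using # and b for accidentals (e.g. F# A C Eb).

The slash means an applied dominant: we want the dominant of VI. In A minor, VI is F major, and its dominant is built on C.
Building a dominant seventh chord on C gives C-E-G-Bb.
The figured bass 65 indicates first inversion, placing the third (E) in the bass: E-G-Bb-C.

E G Bb C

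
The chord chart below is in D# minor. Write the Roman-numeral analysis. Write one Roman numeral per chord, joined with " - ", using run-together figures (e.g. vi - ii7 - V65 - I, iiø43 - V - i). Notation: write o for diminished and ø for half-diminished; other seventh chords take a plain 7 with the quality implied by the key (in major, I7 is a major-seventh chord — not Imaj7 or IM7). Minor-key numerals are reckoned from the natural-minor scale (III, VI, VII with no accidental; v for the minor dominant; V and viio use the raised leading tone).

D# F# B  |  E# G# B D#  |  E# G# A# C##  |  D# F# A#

D#-F#-B: root B is the submediant; major triad there is VI6.
E#-G#-B-D#: root E# is the supertonic; half-diminished seventh chord there is iiø7.
E#-G#-A#-C## has root A#, degree 5 in D# minor, so V43.
D#-F#-A#: root D# is the tonic; minor triad there is i.

VI6 - iiø7 - V43 - i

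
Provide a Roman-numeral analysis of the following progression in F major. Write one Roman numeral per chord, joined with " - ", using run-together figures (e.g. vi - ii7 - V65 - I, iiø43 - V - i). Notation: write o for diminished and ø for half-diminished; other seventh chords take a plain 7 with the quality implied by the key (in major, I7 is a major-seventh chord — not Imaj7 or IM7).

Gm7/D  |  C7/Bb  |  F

ii43 - V42 - I

Gm7/D: minor seventh chord on G = scale degree 2 → ii43.
C7/Bb has root C, degree 5 in F major, so V42.
F: major triad on F = scale degree 1 → I.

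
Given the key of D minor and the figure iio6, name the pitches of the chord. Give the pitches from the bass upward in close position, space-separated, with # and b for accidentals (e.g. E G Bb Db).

The numeral's case and figure indicate a diminished triad. In D minor its root, the supertonic, is E.
Stacking thirds from E gives E-G-Bb.
The figured bass 6 indicates first inversion, placing the third (G) in the bass: G-Bb-E.

G Bb E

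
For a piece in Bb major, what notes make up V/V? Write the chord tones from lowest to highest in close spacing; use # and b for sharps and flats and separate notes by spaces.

V/V is a secondary dominant — the dominant triad of V. V in Bb major is F, so the applied chord's root is C, a perfect fifth above.
Building a major triad on C gives C-E-G.

C E G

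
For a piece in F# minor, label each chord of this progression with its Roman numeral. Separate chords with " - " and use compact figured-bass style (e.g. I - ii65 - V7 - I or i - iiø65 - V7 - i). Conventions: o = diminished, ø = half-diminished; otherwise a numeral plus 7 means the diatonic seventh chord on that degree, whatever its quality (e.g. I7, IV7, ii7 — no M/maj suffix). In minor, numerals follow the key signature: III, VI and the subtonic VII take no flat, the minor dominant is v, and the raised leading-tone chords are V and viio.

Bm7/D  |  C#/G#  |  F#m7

Bm7/D: root B is the subdominant; minor seventh chord there is iv65.
C#/G#: root C# is the dominant; major triad there is V64.
F#m7: minor seventh chord on F# = scale degree 1 → i7.

iv65 - V64 - i7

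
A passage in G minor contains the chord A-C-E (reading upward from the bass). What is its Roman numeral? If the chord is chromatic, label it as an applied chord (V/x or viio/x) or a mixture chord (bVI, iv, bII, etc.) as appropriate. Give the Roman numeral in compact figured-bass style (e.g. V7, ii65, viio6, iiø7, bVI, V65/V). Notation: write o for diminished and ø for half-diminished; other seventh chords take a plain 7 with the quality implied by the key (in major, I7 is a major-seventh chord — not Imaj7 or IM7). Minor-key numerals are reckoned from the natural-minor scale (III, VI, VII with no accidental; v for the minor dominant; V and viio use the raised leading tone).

The pitches A-C-E form a minor triad rooted on A.
A is the second degree of G minor. This is the minor supertonic, borrowed from the parallel major (the Dorian ii).

ii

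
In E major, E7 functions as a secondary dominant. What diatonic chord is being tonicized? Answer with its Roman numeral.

The chord is a dominant seventh chord on E.
A dominant resolves down a perfect fifth: E → A. In E major, A is scale degree 4, i.e. IV.

IV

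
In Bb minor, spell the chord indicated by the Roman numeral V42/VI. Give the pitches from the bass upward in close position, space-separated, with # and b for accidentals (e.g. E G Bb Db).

Cb Db F Ab

The slash means an applied dominant: we want the dominant of VI. In Bb minor, VI is Gb major, and its dominant is built on Db.
Building a dominant seventh chord on Db gives Db-F-Ab-Cb.
The figured bass 42 indicates third inversion, placing the seventh (Cb) in the bass: Cb-Db-F-Ab.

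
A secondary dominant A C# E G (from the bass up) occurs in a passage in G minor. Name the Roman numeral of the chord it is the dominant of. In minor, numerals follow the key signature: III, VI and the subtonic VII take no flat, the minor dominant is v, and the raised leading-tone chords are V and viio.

V

The chord is a dominant seventh chord on A.
A dominant resolves down a perfect fifth: A → D. In G minor, D is scale degree 5, i.e. V.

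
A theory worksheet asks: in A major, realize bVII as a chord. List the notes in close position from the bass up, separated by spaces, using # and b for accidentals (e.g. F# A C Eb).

G B D

bVII is a major triad on the lowered seventh degree (the subtonic), borrowed from the parallel minor. In A major that root is G.
So the chord is G-B-D.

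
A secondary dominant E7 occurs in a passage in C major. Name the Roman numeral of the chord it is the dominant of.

The chord is a dominant seventh chord on E.
A dominant resolves down a perfect fifth: E → A. In C major, A is scale degree 6, i.e. vi.

vi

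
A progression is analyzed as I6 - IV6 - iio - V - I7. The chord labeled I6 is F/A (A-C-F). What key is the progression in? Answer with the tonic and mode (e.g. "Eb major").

F major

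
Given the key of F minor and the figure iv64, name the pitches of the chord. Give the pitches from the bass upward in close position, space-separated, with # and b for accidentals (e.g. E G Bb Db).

The numeral's case and figure indicate a minor triad. In F minor its root, scale degree 4, is Bb.
That chord is spelled Bb-Db-F.
The figured bass 64 indicates second inversion, placing the fifth (F) in the bass: F-Bb-Db.

F Bb Db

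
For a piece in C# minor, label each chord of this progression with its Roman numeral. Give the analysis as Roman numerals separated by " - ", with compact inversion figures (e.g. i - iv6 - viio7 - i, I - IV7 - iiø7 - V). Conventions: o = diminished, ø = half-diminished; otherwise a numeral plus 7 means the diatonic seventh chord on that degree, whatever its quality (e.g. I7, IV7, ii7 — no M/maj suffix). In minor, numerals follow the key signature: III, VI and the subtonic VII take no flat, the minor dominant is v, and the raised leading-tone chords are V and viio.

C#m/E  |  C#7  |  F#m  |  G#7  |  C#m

i6 - V7/iv - iv - V7 - i

C#m/E has root C#, degree 1 in C# minor, so i6.
C#7: chromatic; C# is V of iv, so V7/iv.
F#m: root F# is the subdominant; minor triad there is iv.
G#7: dominant seventh chord on G# = scale degree 5 → V7.
C#m: minor triad on C# = scale degree 1 → i.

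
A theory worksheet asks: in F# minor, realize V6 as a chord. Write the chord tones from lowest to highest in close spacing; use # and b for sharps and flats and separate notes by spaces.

E# G# C#

In F# minor, the fifth degree is C#. The dominant is major (leading tone raised), so V is a major triad.
That chord is spelled C#-E#-G#.
The figured bass 6 indicates first inversion, placing the third (E#) in the bass: E#-G#-C#.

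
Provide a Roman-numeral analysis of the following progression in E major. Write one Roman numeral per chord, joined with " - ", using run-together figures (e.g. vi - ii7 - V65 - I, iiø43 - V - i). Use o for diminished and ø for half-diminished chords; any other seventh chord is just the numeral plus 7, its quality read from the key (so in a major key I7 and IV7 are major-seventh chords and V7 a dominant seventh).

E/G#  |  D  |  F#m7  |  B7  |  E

E/G#: major triad on E = scale degree 1 → I6.
D: major triad on D — chromatic; bVII (borrowed from the parallel minor).
F#m7: minor seventh chord on F# = scale degree 2 → ii7.
B7 has root B, degree 5 in E major, so V7.
E: root E is the tonic; major triad there is I.

I6 - bVII - ii7 - V7 - I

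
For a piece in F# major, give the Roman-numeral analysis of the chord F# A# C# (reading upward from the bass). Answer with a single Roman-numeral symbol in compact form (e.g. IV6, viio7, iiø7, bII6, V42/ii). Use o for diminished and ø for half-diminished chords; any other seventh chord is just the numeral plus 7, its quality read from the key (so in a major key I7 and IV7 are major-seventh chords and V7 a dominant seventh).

The pitches F#-A#-C# form a major triad rooted on F#.
F# is scale degree 1 in F# major, and a major triad on that degree is written I.

I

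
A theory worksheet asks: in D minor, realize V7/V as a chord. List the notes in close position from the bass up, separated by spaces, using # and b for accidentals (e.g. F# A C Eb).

E G# B D

V7/V is a secondary dominant — the dominant seventh of V. V in D minor is A, so the applied chord's root is E, a perfect fifth above.
Building a dominant seventh chord on E gives E-G#-B-D.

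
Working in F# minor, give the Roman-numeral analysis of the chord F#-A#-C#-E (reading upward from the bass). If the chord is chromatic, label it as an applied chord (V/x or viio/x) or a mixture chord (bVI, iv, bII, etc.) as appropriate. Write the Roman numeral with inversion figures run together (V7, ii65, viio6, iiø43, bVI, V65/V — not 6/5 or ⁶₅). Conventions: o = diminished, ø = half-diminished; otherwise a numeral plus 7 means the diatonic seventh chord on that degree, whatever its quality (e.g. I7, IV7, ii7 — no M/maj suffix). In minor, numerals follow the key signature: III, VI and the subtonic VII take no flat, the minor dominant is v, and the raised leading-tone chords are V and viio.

Stacked in thirds the chord is F#-A#-C#-E: a dominant seventh chord on F#.
F# is not a diatonic chord root with this quality in F# minor, but it lies a perfect fifth above B (iv), so the chord functions as an applied dominant of iv.

V7/iv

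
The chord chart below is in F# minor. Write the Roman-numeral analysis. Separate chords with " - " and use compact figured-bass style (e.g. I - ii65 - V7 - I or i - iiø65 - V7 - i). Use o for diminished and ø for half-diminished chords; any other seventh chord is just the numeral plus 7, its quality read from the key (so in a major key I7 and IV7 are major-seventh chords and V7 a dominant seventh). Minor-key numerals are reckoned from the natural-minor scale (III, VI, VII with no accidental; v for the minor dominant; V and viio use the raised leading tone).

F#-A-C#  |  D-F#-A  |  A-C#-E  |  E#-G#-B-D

i - VI - III - viio7

F#-A-C#: root F# is the tonic; minor triad there is i.
D-F#-A: root D is the submediant; major triad there is VI.
A-C#-E: major triad on A = scale degree 3 → III.
E#-G#-B-D: fully diminished seventh chord on E# = scale degree 7 → viio7.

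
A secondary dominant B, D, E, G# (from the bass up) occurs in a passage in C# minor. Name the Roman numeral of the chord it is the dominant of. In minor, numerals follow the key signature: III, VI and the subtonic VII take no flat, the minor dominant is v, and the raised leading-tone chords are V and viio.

VI

The chord is a dominant seventh chord on E.
A dominant resolves down a perfect fifth: E → A. In C# minor, A is scale degree 6, i.e. VI.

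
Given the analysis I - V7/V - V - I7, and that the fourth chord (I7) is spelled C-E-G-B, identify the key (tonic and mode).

C major

The chord Cmaj7 is a major seventh chord rooted on C; its label is I7.
If C is scale degree 1 and the mode makes that degree carry a major seventh chord, the tonic is C and the mode is major.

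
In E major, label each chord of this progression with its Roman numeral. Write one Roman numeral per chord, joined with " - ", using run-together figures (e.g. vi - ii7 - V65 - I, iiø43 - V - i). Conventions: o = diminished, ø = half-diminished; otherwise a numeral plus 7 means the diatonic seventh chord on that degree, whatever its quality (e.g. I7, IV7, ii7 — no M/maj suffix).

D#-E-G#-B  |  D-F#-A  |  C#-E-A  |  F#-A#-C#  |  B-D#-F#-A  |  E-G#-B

I42 - bVII - IV6 - V/V - V7 - I

D#-E-G#-B has root E, degree 1 in E major, so I42.
D-F#-A: major triad on D — chromatic; bVII (borrowed from the parallel minor).
C#-E-A has root A, degree 4 in E major, so IV6.
F#-A#-C#: a major triad on F#, the applied dominant of V → V/V.
B-D#-F#-A has root B, degree 5 in E major, so V7.
E-G#-B has root E, degree 1 in E major, so I.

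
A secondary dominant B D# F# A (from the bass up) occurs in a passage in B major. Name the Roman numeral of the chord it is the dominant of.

IV

The chord is a dominant seventh chord on B.
A dominant resolves down a perfect fifth: B → E. In B major, E is scale degree 4, i.e. IV.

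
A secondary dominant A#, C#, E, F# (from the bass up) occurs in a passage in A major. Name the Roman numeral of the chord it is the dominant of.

ii

The chord is a dominant seventh chord on F#.
A dominant resolves down a perfect fifth: F# → B. In A major, B is scale degree 2, i.e. ii.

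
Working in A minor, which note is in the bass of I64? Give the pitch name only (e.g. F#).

I in A minor has root A; the chord is A-C#-E.
The figure 64 means second inversion — the fifth is in the bass.

E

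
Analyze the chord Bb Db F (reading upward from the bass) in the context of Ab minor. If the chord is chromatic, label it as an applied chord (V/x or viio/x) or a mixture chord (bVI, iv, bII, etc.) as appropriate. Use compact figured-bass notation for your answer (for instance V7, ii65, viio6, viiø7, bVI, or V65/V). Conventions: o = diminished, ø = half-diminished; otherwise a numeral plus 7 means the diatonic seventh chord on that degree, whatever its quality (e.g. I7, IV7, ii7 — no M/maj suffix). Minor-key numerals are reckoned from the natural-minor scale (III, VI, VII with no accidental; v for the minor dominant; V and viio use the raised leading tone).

Stacked in thirds the chord is Bb-Db-F: a minor triad on Bb.
Bb is the second degree of Ab minor. This is the minor supertonic, borrowed from the parallel major (the Dorian ii).

ii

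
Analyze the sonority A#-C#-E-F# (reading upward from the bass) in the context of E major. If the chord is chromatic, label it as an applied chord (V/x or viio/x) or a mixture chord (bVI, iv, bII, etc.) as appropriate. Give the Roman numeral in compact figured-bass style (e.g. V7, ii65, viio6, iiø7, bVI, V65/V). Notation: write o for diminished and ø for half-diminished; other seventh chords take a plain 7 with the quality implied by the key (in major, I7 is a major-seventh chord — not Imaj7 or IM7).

Stacked in thirds the chord is F#-A#-C#-E: a dominant seventh chord on F#.
F# is not a diatonic chord root with this quality in E major, but it lies a perfect fifth above B (V), so the chord functions as an applied dominant of V.
With A# in the bass the chord is in first inversion, so the figured bass is 65.

V65/V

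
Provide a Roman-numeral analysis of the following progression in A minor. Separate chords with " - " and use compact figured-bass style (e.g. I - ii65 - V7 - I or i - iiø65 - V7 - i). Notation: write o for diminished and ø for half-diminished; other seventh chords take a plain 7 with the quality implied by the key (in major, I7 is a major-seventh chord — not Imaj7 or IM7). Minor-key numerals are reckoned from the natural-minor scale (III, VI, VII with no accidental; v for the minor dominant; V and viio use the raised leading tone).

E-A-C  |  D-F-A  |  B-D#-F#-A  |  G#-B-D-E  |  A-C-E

i64 - iv - V7/V - V65 - i

E-A-C: minor triad on A = scale degree 1 → i64.
D-F-A has root D, degree 4 in A minor, so iv.
B-D#-F#-A is the secondary dominant of V (dominant seventh chord on B): V7/V.
G#-B-D-E: root E is the dominant; dominant seventh chord there is V65.
A-C-E: root A is the tonic; minor triad there is i.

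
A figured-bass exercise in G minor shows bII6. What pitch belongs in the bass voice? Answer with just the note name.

bII in G minor has root Ab; the chord is Ab-C-Eb.
The figure 6 means first inversion — the third is in the bass.

C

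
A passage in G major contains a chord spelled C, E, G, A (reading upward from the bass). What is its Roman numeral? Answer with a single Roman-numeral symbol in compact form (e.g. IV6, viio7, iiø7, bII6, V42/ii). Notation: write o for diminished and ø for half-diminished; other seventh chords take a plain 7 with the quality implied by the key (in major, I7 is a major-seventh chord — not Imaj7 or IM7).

ii65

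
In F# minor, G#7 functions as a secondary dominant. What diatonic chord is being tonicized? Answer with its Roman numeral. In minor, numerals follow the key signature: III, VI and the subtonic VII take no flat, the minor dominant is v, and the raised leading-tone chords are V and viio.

V

The chord is a dominant seventh chord on G#.
A dominant resolves down a perfect fifth: G# → C#. In F# minor, C# is scale degree 5, i.e. V.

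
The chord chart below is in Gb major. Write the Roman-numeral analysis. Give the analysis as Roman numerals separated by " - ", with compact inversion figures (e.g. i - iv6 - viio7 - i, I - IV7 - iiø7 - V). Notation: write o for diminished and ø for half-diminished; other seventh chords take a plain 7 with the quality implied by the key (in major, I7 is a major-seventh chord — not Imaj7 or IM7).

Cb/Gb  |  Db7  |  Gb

IV64 - V7 - I

Cb/Gb: root Cb is the subdominant; major triad there is IV64.
Db7 has root Db, degree 5 in Gb major, so V7.
Gb: root Gb is the tonic; major triad there is I.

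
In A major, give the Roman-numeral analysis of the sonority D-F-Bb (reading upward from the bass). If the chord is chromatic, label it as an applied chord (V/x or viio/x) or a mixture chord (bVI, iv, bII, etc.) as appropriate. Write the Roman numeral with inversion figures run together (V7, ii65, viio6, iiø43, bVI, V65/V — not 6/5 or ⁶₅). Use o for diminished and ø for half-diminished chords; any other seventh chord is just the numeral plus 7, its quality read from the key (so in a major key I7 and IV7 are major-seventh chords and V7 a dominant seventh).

The pitches Bb-D-F form a major triad rooted on Bb.
Bb is the lowered second degree of A major (diatonic 2 would be B). This is the Neapolitan sixth — a major triad on the lowered second degree, here in its customary first inversion.
With D in the bass the chord is in first inversion, so the figured bass is 6.

bII6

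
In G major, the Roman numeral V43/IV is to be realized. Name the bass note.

The applied chord V43/IV is rooted on G: G-B-D-F.
The figure 43 means second inversion — the fifth is in the bass.

D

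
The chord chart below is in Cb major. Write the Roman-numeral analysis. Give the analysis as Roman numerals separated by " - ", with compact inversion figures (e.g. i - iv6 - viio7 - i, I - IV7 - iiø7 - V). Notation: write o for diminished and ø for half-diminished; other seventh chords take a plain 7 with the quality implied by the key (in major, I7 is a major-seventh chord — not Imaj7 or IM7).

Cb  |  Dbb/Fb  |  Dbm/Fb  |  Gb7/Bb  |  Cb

I - bII6 - ii6 - V65 - I

Cb has root Cb, degree 1 in Cb major, so I.
Dbb/Fb: Dbb with this quality isn't in the key; a major triad on b2 is the Neapolitan sixth, bII6 (third, Fb, in the bass — hence the 6).
Dbm/Fb: minor triad on Db = scale degree 2 → ii6.
Gb7/Bb: root Gb is the dominant; dominant seventh chord there is V65.
Cb has root Cb, degree 1 in Cb major, so I.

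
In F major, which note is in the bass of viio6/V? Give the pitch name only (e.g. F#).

The applied chord viio6/V is rooted on B: B-D-F.
The figure 6 means first inversion — the third is in the bass.

D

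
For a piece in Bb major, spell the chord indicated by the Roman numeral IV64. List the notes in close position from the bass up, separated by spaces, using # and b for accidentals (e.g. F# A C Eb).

Bb Eb G

The numeral's case and figure indicate a major triad. In Bb major its root, the fourth degree, is Eb.
That chord is spelled Eb-G-Bb.
The figured bass 64 indicates second inversion, placing the fifth (Bb) in the bass: Bb-Eb-G.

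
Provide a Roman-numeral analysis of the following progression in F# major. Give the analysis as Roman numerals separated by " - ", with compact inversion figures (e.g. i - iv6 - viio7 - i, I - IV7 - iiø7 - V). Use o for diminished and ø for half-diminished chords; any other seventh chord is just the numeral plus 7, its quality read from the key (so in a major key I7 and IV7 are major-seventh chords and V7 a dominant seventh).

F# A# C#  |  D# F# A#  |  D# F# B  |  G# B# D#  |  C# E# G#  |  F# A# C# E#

I - vi - IV6 - V/V - V - I7

F#-A#-C#: root F# is the tonic; major triad there is I.
D#-F#-A#: root D# is the submediant; minor triad there is vi.
D#-F#-B: root B is the subdominant; major triad there is IV6.
G#-B#-D# is the secondary dominant of V (major triad on G#): V/V.
C#-E#-G#: major triad on C# = scale degree 5 → V.
F#-A#-C#-E#: root F# is the tonic; major seventh chord there is I7.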